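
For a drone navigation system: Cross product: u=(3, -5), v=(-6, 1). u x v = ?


u x v = u_x*v_y - u_y*v_x = 3*1 - (-5)*(-6)
= 3 - 30 = -27

-27


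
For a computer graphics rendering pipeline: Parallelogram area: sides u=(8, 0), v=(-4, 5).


|u x v| = |8*5 - 0*(-4)|
= |40 - 0| = 40

40


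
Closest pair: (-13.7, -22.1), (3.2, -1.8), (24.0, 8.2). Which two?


d(P0,P1) = 26.414, d(P0,P2) = 48.3671, d(P1,P2) = 23.079
Closest: P1 and P2

Closest pair: (3.2, -1.8) and (24.0, 8.2), distance = 23.079


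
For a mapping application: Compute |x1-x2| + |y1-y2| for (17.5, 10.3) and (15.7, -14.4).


|17.5-15.7| + |10.3-(-14.4)| = 1.8 + 24.7 = 26.5

26.5


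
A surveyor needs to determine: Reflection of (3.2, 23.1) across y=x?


Reflection over y=x: (x,y) -> (y,x)
(3.2, 23.1) -> (23.1, 3.2)

(23.1, 3.2)


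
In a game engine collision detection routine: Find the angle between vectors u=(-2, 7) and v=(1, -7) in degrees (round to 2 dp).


u.v = -51, |u| = sqrt(53) = 7.2801, |v| = sqrt(50) = 7.0711
cos(theta) = u.v/(|u||v|) = -51/sqrt(2650) = -0.990712
theta = acos(-0.990712) = 172.18 degrees

172.18 degrees


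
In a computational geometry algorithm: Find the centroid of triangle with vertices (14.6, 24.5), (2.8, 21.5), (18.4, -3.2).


Centroid = ((x_A+x_B+x_C)/3, (y_A+y_B+y_C)/3)
= ((14.6+2.8+18.4)/3, (24.5+21.5+(-3.2))/3)
= (11.9333, 14.2667)

(11.9333, 14.2667)


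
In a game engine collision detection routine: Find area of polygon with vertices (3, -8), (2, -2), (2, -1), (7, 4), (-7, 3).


Shoelace sum: (3*(-2) - 2*(-8)) + (2*(-1) - 2*(-2)) + (2*4 - 7*(-1)) + (7*3 - (-7)*4) + ((-7)*(-8) - 3*3)
= 123
Area = |123|/2 = 61.5

61.5


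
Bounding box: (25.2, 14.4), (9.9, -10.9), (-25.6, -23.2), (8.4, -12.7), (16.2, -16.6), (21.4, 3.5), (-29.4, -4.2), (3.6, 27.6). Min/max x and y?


x range: [-29.4, 25.2]
y range: [-23.2, 27.6]
Bounding box: (-29.4,-23.2) to (25.2,27.6)

(-29.4,-23.2) to (25.2,27.6)


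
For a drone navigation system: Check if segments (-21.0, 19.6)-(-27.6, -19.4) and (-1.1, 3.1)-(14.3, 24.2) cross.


Cross products: d1=673.99, d2=212.65, d3=885, d4=1346.34
d1*d2 < 0 and d3*d4 < 0? no

No, they don't intersect


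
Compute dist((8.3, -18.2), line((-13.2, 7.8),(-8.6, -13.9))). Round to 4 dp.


|cross product| = 346.95
|line direction| = sqrt(492.05) = 22.1822
Distance = 346.95/sqrt(492.05) = 15.6409

15.6409


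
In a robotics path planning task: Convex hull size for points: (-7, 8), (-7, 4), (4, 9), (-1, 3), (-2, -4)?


Convex hull vertices (CCW): (-7, 4), (-2, -4), (4, 9), (-7, 8)
Count = 4

4


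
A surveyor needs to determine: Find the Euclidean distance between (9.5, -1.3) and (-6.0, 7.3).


dx=-15.5, dy=8.6
d^2 = (-15.5)^2 + 8.6^2 = 314.21
d = sqrt(314.21) = 17.726

17.726


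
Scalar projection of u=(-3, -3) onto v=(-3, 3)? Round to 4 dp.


u.v = 0, |v| = sqrt(18) = 4.2426
Scalar projection = u.v / |v| = 0 / sqrt(18) = 0

0


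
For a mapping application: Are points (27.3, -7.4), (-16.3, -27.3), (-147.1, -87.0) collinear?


Cross product: ((-16.3)-27.3)*((-87)-(-7.4)) - ((-27.3)-(-7.4))*((-147.1)-27.3)
= 0

Yes, collinear


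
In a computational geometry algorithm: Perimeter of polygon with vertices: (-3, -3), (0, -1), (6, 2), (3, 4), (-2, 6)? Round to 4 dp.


Sides: (-3, -3)->(0, -1): sqrt(13) = 3.605551, (0, -1)->(6, 2): sqrt(45) = 6.708204, (6, 2)->(3, 4): sqrt(13) = 3.605551, (3, 4)->(-2, 6): sqrt(29) = 5.385165, (-2, 6)->(-3, -3): sqrt(82) = 9.055385
Sum = 28.359856
Perimeter = 28.3599

28.3599


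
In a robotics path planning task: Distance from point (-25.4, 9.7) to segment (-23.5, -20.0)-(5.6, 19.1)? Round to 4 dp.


Project P onto AB: t = 0.4656 (clamped to [0,1])
Closest point on segment: (-9.9524, -1.7968)
Distance: 19.2563

19.2563


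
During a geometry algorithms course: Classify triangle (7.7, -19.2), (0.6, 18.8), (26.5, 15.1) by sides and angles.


Side lengths squared: AB^2=1494.41, BC^2=684.5, CA^2=1529.93
Sorted: [684.5, 1494.41, 1529.93]
By sides: Scalene, By angles: Acute

Scalene, Acute


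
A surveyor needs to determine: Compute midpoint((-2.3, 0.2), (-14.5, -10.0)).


M = (((-2.3)+(-14.5))/2, (0.2+(-10))/2)
= (-8.4, -4.9)

(-8.4, -4.9)


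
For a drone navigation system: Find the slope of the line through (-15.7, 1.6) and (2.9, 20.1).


slope = (y2-y1)/(x2-x1) = (20.1-1.6)/(2.9-(-15.7)) = 18.5/18.6 = 0.9946

0.9946


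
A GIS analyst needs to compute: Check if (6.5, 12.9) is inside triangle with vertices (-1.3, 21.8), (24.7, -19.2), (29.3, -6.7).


Cross products: AB x AP = 88.4, BC x BP = 375.16, CA x CP = 50.04
All same sign? yes

Yes, inside


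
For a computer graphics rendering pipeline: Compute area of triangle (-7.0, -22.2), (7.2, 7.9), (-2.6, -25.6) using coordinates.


Area = |x_A(y_B-y_C) + x_B(y_C-y_A) + x_C(y_A-y_B)|/2
= |(-234.5) + (-24.48) + 78.26|/2
= 180.72/2 = 90.36

90.36


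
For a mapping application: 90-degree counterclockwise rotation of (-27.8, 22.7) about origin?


90° CCW: (x,y) -> (-y, x)
(-27.8,22.7) -> (-22.7, -27.8)

(-22.7, -27.8)


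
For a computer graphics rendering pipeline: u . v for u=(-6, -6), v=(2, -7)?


u . v = u_x*v_x + u_y*v_y = (-6)*2 + (-6)*(-7)
= (-12) + 42 = 30

30


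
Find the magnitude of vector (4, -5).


|u| = sqrt(4^2 + (-5)^2) = sqrt(41) = 6.4031

6.4031


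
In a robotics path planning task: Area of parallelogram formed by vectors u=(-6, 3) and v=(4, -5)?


|u x v| = |(-6)*(-5) - 3*4|
= |30 - 12| = 18

18


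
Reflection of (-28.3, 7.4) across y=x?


Reflection over y=x: (x,y) -> (y,x)
(-28.3, 7.4) -> (7.4, -28.3)

(7.4, -28.3)


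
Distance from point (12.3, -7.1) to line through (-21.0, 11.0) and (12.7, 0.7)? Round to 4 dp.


|cross product| = 266.98
|line direction| = sqrt(1241.78) = 35.2389
Distance = 266.98/sqrt(1241.78) = 7.5763

7.5763


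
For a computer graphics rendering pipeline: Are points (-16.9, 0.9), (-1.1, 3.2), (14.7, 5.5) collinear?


Cross product: ((-1.1)-(-16.9))*(5.5-0.9) - (3.2-0.9)*(14.7-(-16.9))
= 0

Yes, collinear


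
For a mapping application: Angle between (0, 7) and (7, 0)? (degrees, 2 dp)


u.v = 0, |u| = sqrt(49) = 7, |v| = sqrt(49) = 7
cos(theta) = u.v/(|u||v|) = 0/sqrt(2401) = 0
theta = acos(0) = 90 degrees

90 degrees


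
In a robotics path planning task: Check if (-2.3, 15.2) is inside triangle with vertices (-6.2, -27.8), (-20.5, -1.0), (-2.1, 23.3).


Cross products: AB x AP = -719.42, BC x BP = -144.18, CA x CP = 22.99
All same sign? no

No, outside


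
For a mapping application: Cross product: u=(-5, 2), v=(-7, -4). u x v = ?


u x v = u_x*v_y - u_y*v_x = (-5)*(-4) - 2*(-7)
= 20 - (-14) = 34

34


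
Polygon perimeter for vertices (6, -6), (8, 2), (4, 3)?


Sides: (6, -6)->(8, 2): sqrt(68) = 8.246211, (8, 2)->(4, 3): sqrt(17) = 4.123106, (4, 3)->(6, -6): sqrt(85) = 9.219544
Sum = 21.588861
Perimeter = 21.5889

21.5889


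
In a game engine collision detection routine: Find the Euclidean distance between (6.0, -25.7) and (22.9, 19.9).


dx=16.9, dy=45.6
d^2 = 16.9^2 + 45.6^2 = 2364.97
d = sqrt(2364.97) = 48.631

48.631


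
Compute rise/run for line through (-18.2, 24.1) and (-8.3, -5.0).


slope = (y2-y1)/(x2-x1) = ((-5)-24.1)/((-8.3)-(-18.2)) = (-29.1)/9.9 = -2.9394

-2.9394


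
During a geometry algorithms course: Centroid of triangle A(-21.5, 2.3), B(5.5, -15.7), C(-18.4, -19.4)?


Centroid = ((x_A+x_B+x_C)/3, (y_A+y_B+y_C)/3)
= (((-21.5)+5.5+(-18.4))/3, (2.3+(-15.7)+(-19.4))/3)
= (-11.4667, -10.9333)

(-11.4667, -10.9333)


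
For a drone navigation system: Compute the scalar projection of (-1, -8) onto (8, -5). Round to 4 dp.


u.v = 32, |v| = sqrt(89) = 9.434
Scalar projection = u.v / |v| = 32 / sqrt(89) = 3.392

3.392


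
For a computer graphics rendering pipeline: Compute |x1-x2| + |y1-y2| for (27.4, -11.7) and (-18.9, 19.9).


|27.4-(-18.9)| + |(-11.7)-19.9| = 46.3 + 31.6 = 77.9

77.9


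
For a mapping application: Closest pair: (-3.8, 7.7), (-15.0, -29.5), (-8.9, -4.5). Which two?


d(P0,P1) = 38.8495, d(P0,P2) = 13.2231, d(P1,P2) = 25.7334
Closest: P0 and P2

Closest pair: (-3.8, 7.7) and (-8.9, -4.5), distance = 13.2231


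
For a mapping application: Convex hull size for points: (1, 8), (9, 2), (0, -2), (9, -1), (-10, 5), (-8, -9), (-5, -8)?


Convex hull vertices (CCW): (-10, 5), (-8, -9), (-5, -8), (9, -1), (9, 2), (1, 8)
Count = 6

6


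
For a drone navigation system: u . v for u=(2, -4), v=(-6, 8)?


u . v = u_x*v_x + u_y*v_y = 2*(-6) + (-4)*8
= (-12) + (-32) = -44

-44


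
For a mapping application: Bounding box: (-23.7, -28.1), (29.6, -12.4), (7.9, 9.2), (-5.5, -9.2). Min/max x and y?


x range: [-23.7, 29.6]
y range: [-28.1, 9.2]
Bounding box: (-23.7,-28.1) to (29.6,9.2)

(-23.7,-28.1) to (29.6,9.2)


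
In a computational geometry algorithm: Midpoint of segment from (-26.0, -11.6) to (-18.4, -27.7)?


M = (((-26)+(-18.4))/2, ((-11.6)+(-27.7))/2)
= (-22.2, -19.65)

(-22.2, -19.65)


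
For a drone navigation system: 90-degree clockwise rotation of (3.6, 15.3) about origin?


90° CW: (x,y) -> (y, -x)
(3.6,15.3) -> (15.3, -3.6)

(15.3, -3.6)


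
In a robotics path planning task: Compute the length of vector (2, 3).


|u| = sqrt(2^2 + 3^2) = sqrt(13) = 3.6056

3.6056


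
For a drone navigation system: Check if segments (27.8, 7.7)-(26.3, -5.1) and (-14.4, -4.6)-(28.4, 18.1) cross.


Cross products: d1=-431.5, d2=-945.29, d3=-521.71, d4=-7.92
d1*d2 < 0 and d3*d4 < 0? no

No, they don't intersect


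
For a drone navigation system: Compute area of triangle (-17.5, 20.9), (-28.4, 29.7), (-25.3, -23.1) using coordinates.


Area = |x_A(y_B-y_C) + x_B(y_C-y_A) + x_C(y_A-y_B)|/2
= |(-924) + 1249.6 + 222.64|/2
= 548.24/2 = 274.12

274.12


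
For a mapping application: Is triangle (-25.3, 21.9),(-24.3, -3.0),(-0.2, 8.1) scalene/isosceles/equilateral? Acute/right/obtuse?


Side lengths squared: AB^2=621.01, BC^2=704.02, CA^2=820.45
Sorted: [621.01, 704.02, 820.45]
By sides: Scalene, By angles: Acute

Scalene, Acute


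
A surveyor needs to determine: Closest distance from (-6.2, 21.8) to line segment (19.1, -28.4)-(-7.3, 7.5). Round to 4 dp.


Project P onto AB: t = 1 (clamped to [0,1])
Closest point on segment: (-7.3, 7.5)
Distance: 14.3422

14.3422


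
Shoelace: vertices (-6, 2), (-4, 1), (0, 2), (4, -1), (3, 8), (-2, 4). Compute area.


Shoelace sum: ((-6)*1 - (-4)*2) + ((-4)*2 - 0*1) + (0*(-1) - 4*2) + (4*8 - 3*(-1)) + (3*4 - (-2)*8) + ((-2)*2 - (-6)*4)
= 69
Area = |69|/2 = 34.5

34.5


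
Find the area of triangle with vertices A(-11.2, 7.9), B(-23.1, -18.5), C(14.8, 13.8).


Area = |x_A(y_B-y_C) + x_B(y_C-y_A) + x_C(y_A-y_B)|/2
= |361.76 + (-136.29) + 390.72|/2
= 616.19/2 = 308.095

308.095


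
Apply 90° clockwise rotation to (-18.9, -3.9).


90° CW: (x,y) -> (y, -x)
(-18.9,-3.9) -> (-3.9, 18.9)

(-3.9, 18.9)


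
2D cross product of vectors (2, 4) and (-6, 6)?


u x v = u_x*v_y - u_y*v_x = 2*6 - 4*(-6)
= 12 - (-24) = 36

36


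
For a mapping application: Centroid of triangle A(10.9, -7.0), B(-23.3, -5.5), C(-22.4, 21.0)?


Centroid = ((x_A+x_B+x_C)/3, (y_A+y_B+y_C)/3)
= ((10.9+(-23.3)+(-22.4))/3, ((-7)+(-5.5)+21)/3)
= (-11.6, 2.8333)

(-11.6, 2.8333)


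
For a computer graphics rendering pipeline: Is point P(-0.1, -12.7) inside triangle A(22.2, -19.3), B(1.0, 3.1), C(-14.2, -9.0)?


Cross products: AB x AP = 359.6, BC x BP = 226.85, CA x CP = 10.55
All same sign? yes

Yes, inside


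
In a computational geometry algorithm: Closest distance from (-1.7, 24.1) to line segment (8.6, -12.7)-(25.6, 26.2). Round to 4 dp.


Project P onto AB: t = 0.6972 (clamped to [0,1])
Closest point on segment: (20.4516, 14.4193)
Distance: 24.1746

24.1746


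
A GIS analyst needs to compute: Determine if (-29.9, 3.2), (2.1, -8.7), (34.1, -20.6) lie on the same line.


Cross product: (2.1-(-29.9))*((-20.6)-3.2) - ((-8.7)-3.2)*(34.1-(-29.9))
= 0

Yes, collinear


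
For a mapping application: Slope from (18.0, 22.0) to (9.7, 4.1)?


slope = (y2-y1)/(x2-x1) = (4.1-22)/(9.7-18) = (-17.9)/(-8.3) = 2.1566

2.1566


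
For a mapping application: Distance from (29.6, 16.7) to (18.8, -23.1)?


dx=-10.8, dy=-39.8
d^2 = (-10.8)^2 + (-39.8)^2 = 1700.68
d = sqrt(1700.68) = 41.2393

41.2393


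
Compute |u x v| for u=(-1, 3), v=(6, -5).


|u x v| = |(-1)*(-5) - 3*6|
= |5 - 18| = 13

13


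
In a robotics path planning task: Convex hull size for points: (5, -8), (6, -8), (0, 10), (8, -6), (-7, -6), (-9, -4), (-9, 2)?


Convex hull vertices (CCW): (-9, -4), (-7, -6), (5, -8), (6, -8), (8, -6), (0, 10), (-9, 2)
Count = 7

7


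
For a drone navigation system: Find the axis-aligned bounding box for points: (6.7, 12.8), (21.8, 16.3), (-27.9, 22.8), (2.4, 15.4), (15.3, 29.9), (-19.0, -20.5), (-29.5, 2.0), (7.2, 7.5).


x range: [-29.5, 21.8]
y range: [-20.5, 29.9]
Bounding box: (-29.5,-20.5) to (21.8,29.9)

(-29.5,-20.5) to (21.8,29.9)


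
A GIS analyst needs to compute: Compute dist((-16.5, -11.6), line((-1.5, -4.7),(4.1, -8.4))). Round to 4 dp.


|cross product| = 94.14
|line direction| = sqrt(45.05) = 6.7119
Distance = 94.14/sqrt(45.05) = 14.0258

14.0258


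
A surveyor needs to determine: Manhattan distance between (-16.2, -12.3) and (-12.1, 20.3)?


|(-16.2)-(-12.1)| + |(-12.3)-20.3| = 4.1 + 32.6 = 36.7

36.7


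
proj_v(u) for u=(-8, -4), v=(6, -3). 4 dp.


u.v = -36, |v| = sqrt(45) = 6.7082
Scalar projection = u.v / |v| = -36 / sqrt(45) = -5.3666

-5.3666


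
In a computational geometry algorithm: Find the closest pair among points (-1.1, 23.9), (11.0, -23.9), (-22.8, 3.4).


d(P0,P1) = 49.3077, d(P0,P2) = 29.852, d(P1,P2) = 43.448
Closest: P0 and P2

Closest pair: (-1.1, 23.9) and (-22.8, 3.4), distance = 29.852


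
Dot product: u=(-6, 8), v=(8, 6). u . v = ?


u . v = u_x*v_x + u_y*v_y = (-6)*8 + 8*6
= (-48) + 48 = 0

0


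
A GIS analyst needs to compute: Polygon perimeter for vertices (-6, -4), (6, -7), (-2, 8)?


Sides: (-6, -4)->(6, -7): sqrt(153) = 12.369317, (6, -7)->(-2, 8): sqrt(289) = 17, (-2, 8)->(-6, -4): sqrt(160) = 12.649111
Sum = 42.018428
Perimeter = 42.0184

42.0184


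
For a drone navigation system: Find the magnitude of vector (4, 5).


|u| = sqrt(4^2 + 5^2) = sqrt(41) = 6.4031

6.4031


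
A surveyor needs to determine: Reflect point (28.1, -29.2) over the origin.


Reflection over origin: (x,y) -> (-x,-y)
(28.1, -29.2) -> (-28.1, 29.2)

(-28.1, 29.2)


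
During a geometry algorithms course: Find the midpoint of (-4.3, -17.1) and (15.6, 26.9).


M = (((-4.3)+15.6)/2, ((-17.1)+26.9)/2)
= (5.65, 4.9)

(5.65, 4.9)


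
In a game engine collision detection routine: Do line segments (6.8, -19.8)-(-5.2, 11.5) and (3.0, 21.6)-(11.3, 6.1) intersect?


Cross products: d1=-284.72, d2=-210.93, d3=-377.86, d4=-451.65
d1*d2 < 0 and d3*d4 < 0? no

No, they don't intersect


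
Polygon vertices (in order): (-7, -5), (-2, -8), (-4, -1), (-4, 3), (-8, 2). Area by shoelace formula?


Shoelace sum: ((-7)*(-8) - (-2)*(-5)) + ((-2)*(-1) - (-4)*(-8)) + ((-4)*3 - (-4)*(-1)) + ((-4)*2 - (-8)*3) + ((-8)*(-5) - (-7)*2)
= 70
Area = |70|/2 = 35

35


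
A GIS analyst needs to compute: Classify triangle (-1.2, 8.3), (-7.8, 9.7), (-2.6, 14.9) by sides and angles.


Side lengths squared: AB^2=45.52, BC^2=54.08, CA^2=45.52
Sorted: [45.52, 45.52, 54.08]
By sides: Isosceles, By angles: Acute

Isosceles, Acute


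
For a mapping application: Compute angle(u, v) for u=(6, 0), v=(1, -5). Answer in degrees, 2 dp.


u.v = 6, |u| = sqrt(36) = 6, |v| = sqrt(26) = 5.099
cos(theta) = u.v/(|u||v|) = 6/sqrt(936) = 0.196116
theta = acos(0.196116) = 78.69 degrees

78.69 degrees


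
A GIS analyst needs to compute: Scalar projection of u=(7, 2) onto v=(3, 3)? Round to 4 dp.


u.v = 27, |v| = sqrt(18) = 4.2426
Scalar projection = u.v / |v| = 27 / sqrt(18) = 6.364

6.364


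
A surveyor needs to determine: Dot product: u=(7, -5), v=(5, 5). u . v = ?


u . v = u_x*v_x + u_y*v_y = 7*5 + (-5)*5
= 35 + (-25) = 10

10


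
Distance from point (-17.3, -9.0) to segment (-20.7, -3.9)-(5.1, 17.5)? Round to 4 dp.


Project P onto AB: t = 0 (clamped to [0,1])
Closest point on segment: (-20.7, -3.9)
Distance: 6.1294

6.1294


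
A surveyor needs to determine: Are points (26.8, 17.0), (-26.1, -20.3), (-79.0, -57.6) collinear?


Cross product: ((-26.1)-26.8)*((-57.6)-17) - ((-20.3)-17)*((-79)-26.8)
= 0

Yes, collinear


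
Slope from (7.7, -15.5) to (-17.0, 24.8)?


slope = (y2-y1)/(x2-x1) = (24.8-(-15.5))/((-17)-7.7) = 40.3/(-24.7) = -1.6316

-1.6316


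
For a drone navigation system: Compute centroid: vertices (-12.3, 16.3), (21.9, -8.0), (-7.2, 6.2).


Centroid = ((x_A+x_B+x_C)/3, (y_A+y_B+y_C)/3)
= (((-12.3)+21.9+(-7.2))/3, (16.3+(-8)+6.2)/3)
= (0.8, 4.8333)

(0.8, 4.8333)


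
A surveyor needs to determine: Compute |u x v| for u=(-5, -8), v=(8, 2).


|u x v| = |(-5)*2 - (-8)*8|
= |(-10) - (-64)| = 54

54


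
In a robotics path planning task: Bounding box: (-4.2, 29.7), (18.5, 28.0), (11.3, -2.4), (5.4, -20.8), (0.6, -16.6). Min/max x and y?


x range: [-4.2, 18.5]
y range: [-20.8, 29.7]
Bounding box: (-4.2,-20.8) to (18.5,29.7)

(-4.2,-20.8) to (18.5,29.7)


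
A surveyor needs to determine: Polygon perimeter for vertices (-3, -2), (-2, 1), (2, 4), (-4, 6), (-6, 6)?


Sides: (-3, -2)->(-2, 1): sqrt(10) = 3.162278, (-2, 1)->(2, 4): sqrt(25) = 5, (2, 4)->(-4, 6): sqrt(40) = 6.324555, (-4, 6)->(-6, 6): sqrt(4) = 2, (-6, 6)->(-3, -2): sqrt(73) = 8.544004
Sum = 25.030837
Perimeter = 25.0308

25.0308


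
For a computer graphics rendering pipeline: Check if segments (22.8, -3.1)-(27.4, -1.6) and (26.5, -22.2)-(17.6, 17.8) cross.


Cross products: d1=-21.99, d2=-219.34, d3=-93.41, d4=103.94
d1*d2 < 0 and d3*d4 < 0? no

No, they don't intersect


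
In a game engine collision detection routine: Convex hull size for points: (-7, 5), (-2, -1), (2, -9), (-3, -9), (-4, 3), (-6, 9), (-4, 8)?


Convex hull vertices (CCW): (-7, 5), (-3, -9), (2, -9), (-4, 8), (-6, 9)
Count = 5

5


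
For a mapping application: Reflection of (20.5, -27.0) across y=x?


Reflection over y=x: (x,y) -> (y,x)
(20.5, -27) -> (-27, 20.5)

(-27, 20.5)


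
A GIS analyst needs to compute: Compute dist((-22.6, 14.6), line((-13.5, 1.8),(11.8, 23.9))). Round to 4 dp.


|cross product| = 524.95
|line direction| = sqrt(1128.5) = 33.5932
Distance = 524.95/sqrt(1128.5) = 15.6267

15.6267


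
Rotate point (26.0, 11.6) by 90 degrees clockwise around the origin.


90° CW: (x,y) -> (y, -x)
(26,11.6) -> (11.6, -26)

(11.6, -26)


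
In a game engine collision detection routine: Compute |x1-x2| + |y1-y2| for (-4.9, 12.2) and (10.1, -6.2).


|(-4.9)-10.1| + |12.2-(-6.2)| = 15 + 18.4 = 33.4

33.4


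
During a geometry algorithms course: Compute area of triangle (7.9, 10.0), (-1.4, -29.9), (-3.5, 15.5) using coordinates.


Area = |x_A(y_B-y_C) + x_B(y_C-y_A) + x_C(y_A-y_B)|/2
= |(-358.66) + (-7.7) + (-139.65)|/2
= 506.01/2 = 253.005

253.005


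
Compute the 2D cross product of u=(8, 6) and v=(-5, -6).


u x v = u_x*v_y - u_y*v_x = 8*(-6) - 6*(-5)
= (-48) - (-30) = -18

-18


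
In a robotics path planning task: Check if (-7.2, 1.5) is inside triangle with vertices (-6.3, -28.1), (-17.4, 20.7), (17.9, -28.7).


Cross products: AB x AP = -284.64, BC x BP = -173.88, CA x CP = -715.78
All same sign? yes

Yes, inside


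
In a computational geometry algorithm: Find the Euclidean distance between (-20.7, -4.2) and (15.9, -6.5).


dx=36.6, dy=-2.3
d^2 = 36.6^2 + (-2.3)^2 = 1344.85
d = sqrt(1344.85) = 36.6722

36.6722


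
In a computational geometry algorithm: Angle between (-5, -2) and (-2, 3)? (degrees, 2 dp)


u.v = 4, |u| = sqrt(29) = 5.3852, |v| = sqrt(13) = 3.6056
cos(theta) = u.v/(|u||v|) = 4/sqrt(377) = 0.20601
theta = acos(0.20601) = 78.11 degrees

78.11 degrees


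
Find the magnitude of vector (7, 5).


|u| = sqrt(7^2 + 5^2) = sqrt(74) = 8.6023

8.6023


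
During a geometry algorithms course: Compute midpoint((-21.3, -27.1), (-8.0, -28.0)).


M = (((-21.3)+(-8))/2, ((-27.1)+(-28))/2)
= (-14.65, -27.55)

(-14.65, -27.55)


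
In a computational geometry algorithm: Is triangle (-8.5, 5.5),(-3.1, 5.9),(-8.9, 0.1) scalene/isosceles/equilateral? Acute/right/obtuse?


Side lengths squared: AB^2=29.32, BC^2=67.28, CA^2=29.32
Sorted: [29.32, 29.32, 67.28]
By sides: Isosceles, By angles: Obtuse

Isosceles, Obtuse


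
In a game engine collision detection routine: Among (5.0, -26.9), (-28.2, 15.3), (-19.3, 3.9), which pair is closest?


d(P0,P1) = 53.6943, d(P0,P2) = 39.2317, d(P1,P2) = 14.4627
Closest: P1 and P2

Closest pair: (-28.2, 15.3) and (-19.3, 3.9), distance = 14.4627


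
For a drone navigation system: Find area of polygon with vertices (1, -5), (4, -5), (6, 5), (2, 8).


Shoelace sum: (1*(-5) - 4*(-5)) + (4*5 - 6*(-5)) + (6*8 - 2*5) + (2*(-5) - 1*8)
= 85
Area = |85|/2 = 42.5

42.5


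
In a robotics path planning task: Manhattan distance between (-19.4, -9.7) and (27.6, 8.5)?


|(-19.4)-27.6| + |(-9.7)-8.5| = 47 + 18.2 = 65.2

65.2


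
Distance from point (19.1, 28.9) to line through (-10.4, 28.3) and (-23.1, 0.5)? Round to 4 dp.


|cross product| = 812.48
|line direction| = sqrt(934.13) = 30.5635
Distance = 812.48/sqrt(934.13) = 26.5833

26.5833


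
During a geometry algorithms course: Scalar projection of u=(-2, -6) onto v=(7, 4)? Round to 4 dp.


u.v = -38, |v| = sqrt(65) = 8.0623
Scalar projection = u.v / |v| = -38 / sqrt(65) = -4.7133

-4.7133


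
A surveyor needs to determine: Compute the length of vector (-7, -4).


|u| = sqrt((-7)^2 + (-4)^2) = sqrt(65) = 8.0623

8.0623


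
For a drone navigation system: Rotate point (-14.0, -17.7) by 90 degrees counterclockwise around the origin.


90° CCW: (x,y) -> (-y, x)
(-14,-17.7) -> (17.7, -14)

(17.7, -14)


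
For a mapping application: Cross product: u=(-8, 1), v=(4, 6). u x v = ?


u x v = u_x*v_y - u_y*v_x = (-8)*6 - 1*4
= (-48) - 4 = -52

-52


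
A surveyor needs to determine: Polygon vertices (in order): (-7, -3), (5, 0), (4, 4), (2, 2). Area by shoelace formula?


Shoelace sum: ((-7)*0 - 5*(-3)) + (5*4 - 4*0) + (4*2 - 2*4) + (2*(-3) - (-7)*2)
= 43
Area = |43|/2 = 21.5

21.5


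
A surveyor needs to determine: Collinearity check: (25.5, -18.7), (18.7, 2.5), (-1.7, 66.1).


Cross product: (18.7-25.5)*(66.1-(-18.7)) - (2.5-(-18.7))*((-1.7)-25.5)
= 0

Yes, collinear


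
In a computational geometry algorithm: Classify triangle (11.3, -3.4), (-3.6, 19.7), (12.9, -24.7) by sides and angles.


Side lengths squared: AB^2=755.62, BC^2=2243.61, CA^2=456.25
Sorted: [456.25, 755.62, 2243.61]
By sides: Scalene, By angles: Obtuse

Scalene, Obtuse


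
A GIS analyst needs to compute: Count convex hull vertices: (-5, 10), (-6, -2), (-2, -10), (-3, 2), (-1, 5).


Convex hull vertices (CCW): (-6, -2), (-2, -10), (-1, 5), (-5, 10)
Count = 4

4


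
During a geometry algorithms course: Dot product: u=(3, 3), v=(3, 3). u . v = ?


u . v = u_x*v_x + u_y*v_y = 3*3 + 3*3
= 9 + 9 = 18

18


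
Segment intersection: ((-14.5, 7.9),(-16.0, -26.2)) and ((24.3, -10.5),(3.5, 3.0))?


Cross products: d1=141.08, d2=870.61, d3=1350.68, d4=621.15
d1*d2 < 0 and d3*d4 < 0? no

No, they don't intersect


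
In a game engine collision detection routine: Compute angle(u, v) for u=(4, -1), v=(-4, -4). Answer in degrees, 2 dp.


u.v = -12, |u| = sqrt(17) = 4.1231, |v| = sqrt(32) = 5.6569
cos(theta) = u.v/(|u||v|) = -12/sqrt(544) = -0.514496
theta = acos(-0.514496) = 120.96 degrees

120.96 degrees


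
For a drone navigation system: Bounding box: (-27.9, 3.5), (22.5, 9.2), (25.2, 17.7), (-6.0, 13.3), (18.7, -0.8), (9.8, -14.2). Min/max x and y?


x range: [-27.9, 25.2]
y range: [-14.2, 17.7]
Bounding box: (-27.9,-14.2) to (25.2,17.7)

(-27.9,-14.2) to (25.2,17.7)


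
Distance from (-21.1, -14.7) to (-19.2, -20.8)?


dx=1.9, dy=-6.1
d^2 = 1.9^2 + (-6.1)^2 = 40.82
d = sqrt(40.82) = 6.3891

6.3891


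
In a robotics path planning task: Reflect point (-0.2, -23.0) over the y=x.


Reflection over y=x: (x,y) -> (y,x)
(-0.2, -23) -> (-23, -0.2)

(-23, -0.2)


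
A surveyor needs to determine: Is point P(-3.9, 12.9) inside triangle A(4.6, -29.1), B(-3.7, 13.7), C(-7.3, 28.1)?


Cross products: AB x AP = 15.2, BC x BP = 5.76, CA x CP = 13.6
All same sign? yes

Yes, inside


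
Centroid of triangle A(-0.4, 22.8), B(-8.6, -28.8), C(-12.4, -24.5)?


Centroid = ((x_A+x_B+x_C)/3, (y_A+y_B+y_C)/3)
= (((-0.4)+(-8.6)+(-12.4))/3, (22.8+(-28.8)+(-24.5))/3)
= (-7.1333, -10.1667)

(-7.1333, -10.1667)


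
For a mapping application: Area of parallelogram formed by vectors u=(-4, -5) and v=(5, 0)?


|u x v| = |(-4)*0 - (-5)*5|
= |0 - (-25)| = 25

25


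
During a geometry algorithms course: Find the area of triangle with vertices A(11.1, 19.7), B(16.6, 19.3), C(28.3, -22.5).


Area = |x_A(y_B-y_C) + x_B(y_C-y_A) + x_C(y_A-y_B)|/2
= |463.98 + (-700.52) + 11.32|/2
= 225.22/2 = 112.61

112.61


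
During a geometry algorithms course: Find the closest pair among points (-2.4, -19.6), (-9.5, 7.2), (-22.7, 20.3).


d(P0,P1) = 27.7245, d(P0,P2) = 44.7672, d(P1,P2) = 18.597
Closest: P1 and P2

Closest pair: (-9.5, 7.2) and (-22.7, 20.3), distance = 18.597


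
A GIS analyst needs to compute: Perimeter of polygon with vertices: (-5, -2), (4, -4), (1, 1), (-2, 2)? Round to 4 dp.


Sides: (-5, -2)->(4, -4): sqrt(85) = 9.219544, (4, -4)->(1, 1): sqrt(34) = 5.830952, (1, 1)->(-2, 2): sqrt(10) = 3.162278, (-2, 2)->(-5, -2): sqrt(25) = 5
Sum = 23.212774
Perimeter = 23.2128

23.2128


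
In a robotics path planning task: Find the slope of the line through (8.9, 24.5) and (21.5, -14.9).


slope = (y2-y1)/(x2-x1) = ((-14.9)-24.5)/(21.5-8.9) = (-39.4)/12.6 = -3.127

-3.127


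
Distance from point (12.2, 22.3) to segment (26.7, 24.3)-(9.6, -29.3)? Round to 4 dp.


Project P onto AB: t = 0.1122 (clamped to [0,1])
Closest point on segment: (24.7814, 18.2862)
Distance: 13.2062

13.2062


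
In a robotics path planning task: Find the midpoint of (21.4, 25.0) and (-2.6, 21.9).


M = ((21.4+(-2.6))/2, (25+21.9)/2)
= (9.4, 23.45)

(9.4, 23.45)


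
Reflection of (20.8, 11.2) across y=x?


Reflection over y=x: (x,y) -> (y,x)
(20.8, 11.2) -> (11.2, 20.8)

(11.2, 20.8)


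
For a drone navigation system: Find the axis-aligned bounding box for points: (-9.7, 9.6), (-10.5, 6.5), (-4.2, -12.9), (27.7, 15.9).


x range: [-10.5, 27.7]
y range: [-12.9, 15.9]
Bounding box: (-10.5,-12.9) to (27.7,15.9)

(-10.5,-12.9) to (27.7,15.9)


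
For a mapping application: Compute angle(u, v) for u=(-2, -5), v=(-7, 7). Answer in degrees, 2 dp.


u.v = -21, |u| = sqrt(29) = 5.3852, |v| = sqrt(98) = 9.8995
cos(theta) = u.v/(|u||v|) = -21/sqrt(2842) = -0.393919
theta = acos(-0.393919) = 113.2 degrees

113.2 degrees


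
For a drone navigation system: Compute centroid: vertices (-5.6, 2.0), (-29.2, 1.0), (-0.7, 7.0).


Centroid = ((x_A+x_B+x_C)/3, (y_A+y_B+y_C)/3)
= (((-5.6)+(-29.2)+(-0.7))/3, (2+1+7)/3)
= (-11.8333, 3.3333)

(-11.8333, 3.3333)


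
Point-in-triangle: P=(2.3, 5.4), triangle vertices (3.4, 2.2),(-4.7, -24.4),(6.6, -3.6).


Cross products: AB x AP = -55.18, BC x BP = 191.14, CA x CP = -3.86
All same sign? no

No, outside


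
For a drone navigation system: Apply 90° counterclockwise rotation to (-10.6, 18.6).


90° CCW: (x,y) -> (-y, x)
(-10.6,18.6) -> (-18.6, -10.6)

(-18.6, -10.6)


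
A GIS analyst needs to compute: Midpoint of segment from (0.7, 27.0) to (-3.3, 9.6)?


M = ((0.7+(-3.3))/2, (27+9.6)/2)
= (-1.3, 18.3)

(-1.3, 18.3)


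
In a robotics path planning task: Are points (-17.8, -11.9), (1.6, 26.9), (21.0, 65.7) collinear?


Cross product: (1.6-(-17.8))*(65.7-(-11.9)) - (26.9-(-11.9))*(21-(-17.8))
= 0

Yes, collinear


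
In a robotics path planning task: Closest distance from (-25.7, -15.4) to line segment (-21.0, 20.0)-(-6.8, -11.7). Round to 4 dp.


Project P onto AB: t = 0.8748 (clamped to [0,1])
Closest point on segment: (-8.5782, -7.7303)
Distance: 18.7611

18.7611


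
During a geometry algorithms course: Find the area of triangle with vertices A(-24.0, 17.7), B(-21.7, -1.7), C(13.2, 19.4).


Area = |x_A(y_B-y_C) + x_B(y_C-y_A) + x_C(y_A-y_B)|/2
= |506.4 + (-36.89) + 256.08|/2
= 725.59/2 = 362.795

362.795


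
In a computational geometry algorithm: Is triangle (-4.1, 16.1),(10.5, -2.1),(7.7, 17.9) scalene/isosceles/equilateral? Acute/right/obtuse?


Side lengths squared: AB^2=544.4, BC^2=407.84, CA^2=142.48
Sorted: [142.48, 407.84, 544.4]
By sides: Scalene, By angles: Acute

Scalene, Acute


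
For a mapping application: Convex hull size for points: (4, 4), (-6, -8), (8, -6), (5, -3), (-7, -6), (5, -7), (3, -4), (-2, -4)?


Convex hull vertices (CCW): (-7, -6), (-6, -8), (5, -7), (8, -6), (4, 4)
Count = 5

5


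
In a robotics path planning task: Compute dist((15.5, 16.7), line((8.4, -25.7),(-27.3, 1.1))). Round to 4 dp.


|cross product| = 1703.96
|line direction| = sqrt(1992.73) = 44.64
Distance = 1703.96/sqrt(1992.73) = 38.1711

38.1711


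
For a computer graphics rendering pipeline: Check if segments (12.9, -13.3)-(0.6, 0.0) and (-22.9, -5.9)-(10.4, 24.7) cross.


Cross products: d1=-1341.9, d2=-522.63, d3=385.12, d4=-434.15
d1*d2 < 0 and d3*d4 < 0? no

No, they don't intersect


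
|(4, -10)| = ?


|u| = sqrt(4^2 + (-10)^2) = sqrt(116) = 10.7703

10.7703


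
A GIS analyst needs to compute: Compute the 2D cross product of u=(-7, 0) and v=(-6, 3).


u x v = u_x*v_y - u_y*v_x = (-7)*3 - 0*(-6)
= (-21) - 0 = -21

-21


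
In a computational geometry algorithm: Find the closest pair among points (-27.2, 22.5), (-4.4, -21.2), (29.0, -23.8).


d(P0,P1) = 49.2903, d(P0,P2) = 72.8157, d(P1,P2) = 33.501
Closest: P1 and P2

Closest pair: (-4.4, -21.2) and (29.0, -23.8), distance = 33.501


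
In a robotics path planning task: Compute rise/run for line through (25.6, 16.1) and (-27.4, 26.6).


slope = (y2-y1)/(x2-x1) = (26.6-16.1)/((-27.4)-25.6) = 10.5/(-53) = -0.1981

-0.1981


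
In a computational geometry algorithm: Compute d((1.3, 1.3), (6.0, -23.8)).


dx=4.7, dy=-25.1
d^2 = 4.7^2 + (-25.1)^2 = 652.1
d = sqrt(652.1) = 25.5362

25.5362


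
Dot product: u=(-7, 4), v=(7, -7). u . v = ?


u . v = u_x*v_x + u_y*v_y = (-7)*7 + 4*(-7)
= (-49) + (-28) = -77

-77


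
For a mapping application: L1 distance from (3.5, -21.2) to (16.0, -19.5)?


|3.5-16| + |(-21.2)-(-19.5)| = 12.5 + 1.7 = 14.2

14.2


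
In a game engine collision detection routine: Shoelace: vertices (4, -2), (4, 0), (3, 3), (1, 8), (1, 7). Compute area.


Shoelace sum: (4*0 - 4*(-2)) + (4*3 - 3*0) + (3*8 - 1*3) + (1*7 - 1*8) + (1*(-2) - 4*7)
= 10
Area = |10|/2 = 5

5


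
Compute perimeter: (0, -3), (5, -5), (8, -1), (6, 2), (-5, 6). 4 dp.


Sides: (0, -3)->(5, -5): sqrt(29) = 5.385165, (5, -5)->(8, -1): sqrt(25) = 5, (8, -1)->(6, 2): sqrt(13) = 3.605551, (6, 2)->(-5, 6): sqrt(137) = 11.7047, (-5, 6)->(0, -3): sqrt(106) = 10.29563
Sum = 35.991046
Perimeter = 35.991

35.991


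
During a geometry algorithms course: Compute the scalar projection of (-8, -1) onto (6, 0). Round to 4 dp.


u.v = -48, |v| = sqrt(36) = 6
Scalar projection = u.v / |v| = -48 / sqrt(36) = -8

-8


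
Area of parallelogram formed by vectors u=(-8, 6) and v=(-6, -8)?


|u x v| = |(-8)*(-8) - 6*(-6)|
= |64 - (-36)| = 100

100


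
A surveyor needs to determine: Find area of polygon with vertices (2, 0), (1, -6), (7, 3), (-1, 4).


Shoelace sum: (2*(-6) - 1*0) + (1*3 - 7*(-6)) + (7*4 - (-1)*3) + ((-1)*0 - 2*4)
= 56
Area = |56|/2 = 28

28


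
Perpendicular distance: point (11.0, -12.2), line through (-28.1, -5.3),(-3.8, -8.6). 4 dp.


|cross product| = 38.64
|line direction| = sqrt(601.38) = 24.5231
Distance = 38.64/sqrt(601.38) = 1.5757

1.5757


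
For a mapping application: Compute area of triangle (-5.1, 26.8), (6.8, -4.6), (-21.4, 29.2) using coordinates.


Area = |x_A(y_B-y_C) + x_B(y_C-y_A) + x_C(y_A-y_B)|/2
= |172.38 + 16.32 + (-671.96)|/2
= 483.26/2 = 241.63

241.63


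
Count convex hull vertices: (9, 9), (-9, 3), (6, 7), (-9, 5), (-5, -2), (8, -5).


Convex hull vertices (CCW): (-9, 3), (-5, -2), (8, -5), (9, 9), (-9, 5)
Count = 5

5


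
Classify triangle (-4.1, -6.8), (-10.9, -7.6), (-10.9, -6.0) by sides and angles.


Side lengths squared: AB^2=46.88, BC^2=2.56, CA^2=46.88
Sorted: [2.56, 46.88, 46.88]
By sides: Isosceles, By angles: Acute

Isosceles, Acute


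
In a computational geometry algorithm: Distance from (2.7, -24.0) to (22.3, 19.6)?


dx=19.6, dy=43.6
d^2 = 19.6^2 + 43.6^2 = 2285.12
d = sqrt(2285.12) = 47.8029

47.8029


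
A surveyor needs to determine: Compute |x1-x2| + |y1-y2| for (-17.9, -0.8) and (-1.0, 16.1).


|(-17.9)-(-1)| + |(-0.8)-16.1| = 16.9 + 16.9 = 33.8

33.8


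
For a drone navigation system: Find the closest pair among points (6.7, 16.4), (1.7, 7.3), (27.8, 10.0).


d(P0,P1) = 10.3832, d(P0,P2) = 22.0493, d(P1,P2) = 26.2393
Closest: P0 and P1

Closest pair: (6.7, 16.4) and (1.7, 7.3), distance = 10.3832


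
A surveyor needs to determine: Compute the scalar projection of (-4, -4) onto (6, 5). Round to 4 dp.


u.v = -44, |v| = sqrt(61) = 7.8102
Scalar projection = u.v / |v| = -44 / sqrt(61) = -5.6336

-5.6336


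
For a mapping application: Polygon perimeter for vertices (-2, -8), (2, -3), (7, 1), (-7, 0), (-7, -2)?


Sides: (-2, -8)->(2, -3): sqrt(41) = 6.403124, (2, -3)->(7, 1): sqrt(41) = 6.403124, (7, 1)->(-7, 0): sqrt(197) = 14.035669, (-7, 0)->(-7, -2): sqrt(4) = 2, (-7, -2)->(-2, -8): sqrt(61) = 7.81025
Sum = 36.652167
Perimeter = 36.6522

36.6522


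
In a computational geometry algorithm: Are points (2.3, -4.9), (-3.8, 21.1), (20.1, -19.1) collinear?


Cross product: ((-3.8)-2.3)*((-19.1)-(-4.9)) - (21.1-(-4.9))*(20.1-2.3)
= -376.18

No, not collinear


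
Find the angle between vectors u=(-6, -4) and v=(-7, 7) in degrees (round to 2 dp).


u.v = 14, |u| = sqrt(52) = 7.2111, |v| = sqrt(98) = 9.8995
cos(theta) = u.v/(|u||v|) = 14/sqrt(5096) = 0.196116
theta = acos(0.196116) = 78.69 degrees

78.69 degrees


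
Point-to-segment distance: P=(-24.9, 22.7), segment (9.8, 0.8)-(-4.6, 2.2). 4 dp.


Project P onto AB: t = 1 (clamped to [0,1])
Closest point on segment: (-4.6, 2.2)
Distance: 28.8503

28.8503


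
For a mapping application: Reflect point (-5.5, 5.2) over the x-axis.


Reflection over x-axis: (x,y) -> (x,-y)
(-5.5, 5.2) -> (-5.5, -5.2)

(-5.5, -5.2)


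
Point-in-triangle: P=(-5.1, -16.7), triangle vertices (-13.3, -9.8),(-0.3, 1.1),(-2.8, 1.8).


Cross products: AB x AP = -179.08, BC x BP = 47.86, CA x CP = 167.57
All same sign? no

No, outside


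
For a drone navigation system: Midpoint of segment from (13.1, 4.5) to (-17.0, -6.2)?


M = ((13.1+(-17))/2, (4.5+(-6.2))/2)
= (-1.95, -0.85)

(-1.95, -0.85)


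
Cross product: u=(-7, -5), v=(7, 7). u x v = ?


u x v = u_x*v_y - u_y*v_x = (-7)*7 - (-5)*7
= (-49) - (-35) = -14

-14


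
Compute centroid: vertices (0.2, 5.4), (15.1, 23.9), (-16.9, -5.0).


Centroid = ((x_A+x_B+x_C)/3, (y_A+y_B+y_C)/3)
= ((0.2+15.1+(-16.9))/3, (5.4+23.9+(-5))/3)
= (-0.5333, 8.1)

(-0.5333, 8.1)


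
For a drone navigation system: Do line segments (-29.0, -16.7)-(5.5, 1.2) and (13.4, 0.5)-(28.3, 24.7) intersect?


Cross products: d1=769.8, d2=201.61, d3=-165.56, d4=402.63
d1*d2 < 0 and d3*d4 < 0? no

No, they don't intersect


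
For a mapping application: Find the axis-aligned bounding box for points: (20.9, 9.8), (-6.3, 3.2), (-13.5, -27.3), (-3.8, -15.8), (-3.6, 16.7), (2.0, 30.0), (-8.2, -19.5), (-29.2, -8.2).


x range: [-29.2, 20.9]
y range: [-27.3, 30]
Bounding box: (-29.2,-27.3) to (20.9,30)

(-29.2,-27.3) to (20.9,30)


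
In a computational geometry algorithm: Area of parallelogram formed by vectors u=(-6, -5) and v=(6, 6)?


|u x v| = |(-6)*6 - (-5)*6|
= |(-36) - (-30)| = 6

6


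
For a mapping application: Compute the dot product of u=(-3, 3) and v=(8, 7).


u . v = u_x*v_x + u_y*v_y = (-3)*8 + 3*7
= (-24) + 21 = -3

-3


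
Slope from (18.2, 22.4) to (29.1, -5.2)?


slope = (y2-y1)/(x2-x1) = ((-5.2)-22.4)/(29.1-18.2) = (-27.6)/10.9 = -2.5321

-2.5321


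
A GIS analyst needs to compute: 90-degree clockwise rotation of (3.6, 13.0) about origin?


90° CW: (x,y) -> (y, -x)
(3.6,13) -> (13, -3.6)

(13, -3.6)


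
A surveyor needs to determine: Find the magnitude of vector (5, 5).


|u| = sqrt(5^2 + 5^2) = sqrt(50) = 7.0711

7.0711


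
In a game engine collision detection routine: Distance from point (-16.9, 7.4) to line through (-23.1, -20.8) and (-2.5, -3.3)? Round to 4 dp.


|cross product| = 472.42
|line direction| = sqrt(730.61) = 27.0298
Distance = 472.42/sqrt(730.61) = 17.4777

17.4777


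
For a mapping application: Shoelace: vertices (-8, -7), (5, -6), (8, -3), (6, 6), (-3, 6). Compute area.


Shoelace sum: ((-8)*(-6) - 5*(-7)) + (5*(-3) - 8*(-6)) + (8*6 - 6*(-3)) + (6*6 - (-3)*6) + ((-3)*(-7) - (-8)*6)
= 305
Area = |305|/2 = 152.5

152.5


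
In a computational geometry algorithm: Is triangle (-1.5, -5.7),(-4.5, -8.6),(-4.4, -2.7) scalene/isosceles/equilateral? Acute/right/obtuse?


Side lengths squared: AB^2=17.41, BC^2=34.82, CA^2=17.41
Sorted: [17.41, 17.41, 34.82]
By sides: Isosceles, By angles: Right

Isosceles, Right


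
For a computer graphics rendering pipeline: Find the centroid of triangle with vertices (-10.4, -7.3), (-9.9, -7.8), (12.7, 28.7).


Centroid = ((x_A+x_B+x_C)/3, (y_A+y_B+y_C)/3)
= (((-10.4)+(-9.9)+12.7)/3, ((-7.3)+(-7.8)+28.7)/3)
= (-2.5333, 4.5333)

(-2.5333, 4.5333)


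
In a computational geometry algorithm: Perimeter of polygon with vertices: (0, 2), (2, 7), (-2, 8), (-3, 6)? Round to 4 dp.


Sides: (0, 2)->(2, 7): sqrt(29) = 5.385165, (2, 7)->(-2, 8): sqrt(17) = 4.123106, (-2, 8)->(-3, 6): sqrt(5) = 2.236068, (-3, 6)->(0, 2): sqrt(25) = 5
Sum = 16.744339
Perimeter = 16.7443

16.7443


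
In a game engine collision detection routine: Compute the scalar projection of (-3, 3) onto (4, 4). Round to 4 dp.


u.v = 0, |v| = sqrt(32) = 5.6569
Scalar projection = u.v / |v| = 0 / sqrt(32) = 0

0


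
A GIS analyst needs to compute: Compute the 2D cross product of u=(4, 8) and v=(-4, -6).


u x v = u_x*v_y - u_y*v_x = 4*(-6) - 8*(-4)
= (-24) - (-32) = 8

8


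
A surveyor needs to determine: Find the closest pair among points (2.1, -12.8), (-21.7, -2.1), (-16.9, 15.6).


d(P0,P1) = 26.0946, d(P0,P2) = 34.1696, d(P1,P2) = 18.3393
Closest: P1 and P2

Closest pair: (-21.7, -2.1) and (-16.9, 15.6), distance = 18.3393


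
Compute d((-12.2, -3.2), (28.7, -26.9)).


dx=40.9, dy=-23.7
d^2 = 40.9^2 + (-23.7)^2 = 2234.5
d = sqrt(2234.5) = 47.2705

47.2705


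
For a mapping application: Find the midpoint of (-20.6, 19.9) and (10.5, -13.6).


M = (((-20.6)+10.5)/2, (19.9+(-13.6))/2)
= (-5.05, 3.15)

(-5.05, 3.15)


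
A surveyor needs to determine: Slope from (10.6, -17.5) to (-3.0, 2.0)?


slope = (y2-y1)/(x2-x1) = (2-(-17.5))/((-3)-10.6) = 19.5/(-13.6) = -1.4338

-1.4338


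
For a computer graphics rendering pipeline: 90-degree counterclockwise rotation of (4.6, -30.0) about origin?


90° CCW: (x,y) -> (-y, x)
(4.6,-30) -> (30, 4.6)

(30, 4.6)


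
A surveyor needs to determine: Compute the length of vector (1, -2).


|u| = sqrt(1^2 + (-2)^2) = sqrt(5) = 2.2361

2.2361
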